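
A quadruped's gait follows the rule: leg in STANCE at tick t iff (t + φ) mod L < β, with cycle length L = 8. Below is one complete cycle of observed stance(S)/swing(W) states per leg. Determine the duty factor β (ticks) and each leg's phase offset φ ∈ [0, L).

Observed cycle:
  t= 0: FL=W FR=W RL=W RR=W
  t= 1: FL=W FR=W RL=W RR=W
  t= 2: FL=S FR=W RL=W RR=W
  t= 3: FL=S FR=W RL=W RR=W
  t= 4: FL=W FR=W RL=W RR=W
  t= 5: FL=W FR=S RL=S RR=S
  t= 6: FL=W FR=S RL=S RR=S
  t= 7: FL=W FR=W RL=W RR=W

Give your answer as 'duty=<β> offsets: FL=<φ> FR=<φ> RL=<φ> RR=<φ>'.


duty=2 offsets: FL=6 FR=3 RL=3 RR=3

duty β = stance ticks per leg = 2
FL: stance ticks = 2; W→S at t=2 → φ=6
FR: stance ticks = 2; W→S at t=5 → φ=3
RL: stance ticks = 2; W→S at t=5 → φ=3
RR: stance ticks = 2; W→S at t=5 → φ=3


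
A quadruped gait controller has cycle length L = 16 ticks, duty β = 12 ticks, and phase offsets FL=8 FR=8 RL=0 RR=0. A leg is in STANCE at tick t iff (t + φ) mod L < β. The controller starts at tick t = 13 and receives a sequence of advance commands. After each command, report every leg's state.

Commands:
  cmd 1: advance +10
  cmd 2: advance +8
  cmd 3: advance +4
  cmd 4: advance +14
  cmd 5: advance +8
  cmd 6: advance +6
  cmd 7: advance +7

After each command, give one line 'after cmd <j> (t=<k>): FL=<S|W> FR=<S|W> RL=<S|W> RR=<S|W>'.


after cmd 1 (t=23): FL=W FR=W RL=S RR=S
after cmd 2 (t=31): FL=S FR=S RL=W RR=W
after cmd 3 (t=35): FL=S FR=S RL=S RR=S
after cmd 4 (t=49): FL=S FR=S RL=S RR=S
after cmd 5 (t=57): FL=S FR=S RL=S RR=S
after cmd 6 (t=63): FL=S FR=S RL=W RR=W
after cmd 7 (t=70): FL=W FR=W RL=S RR=S

start t=13: FL=S FR=S RL=W RR=W
cmd 1: advance +10 → t=23, phase=(15,15,7,7) → FL=W FR=W RL=S RR=S
cmd 2: advance +8 → t=31, phase=(7,7,15,15) → FL=S FR=S RL=W RR=W
cmd 3: advance +4 → t=35, phase=(11,11,3,3) → FL=S FR=S RL=S RR=S
cmd 4: advance +14 → t=49, phase=(9,9,1,1) → FL=S FR=S RL=S RR=S
cmd 5: advance +8 → t=57, phase=(1,1,9,9) → FL=S FR=S RL=S RR=S
cmd 6: advance +6 → t=63, phase=(7,7,15,15) → FL=S FR=S RL=W RR=W
cmd 7: advance +7 → t=70, phase=(14,14,6,6) → FL=W FR=W RL=S RR=S


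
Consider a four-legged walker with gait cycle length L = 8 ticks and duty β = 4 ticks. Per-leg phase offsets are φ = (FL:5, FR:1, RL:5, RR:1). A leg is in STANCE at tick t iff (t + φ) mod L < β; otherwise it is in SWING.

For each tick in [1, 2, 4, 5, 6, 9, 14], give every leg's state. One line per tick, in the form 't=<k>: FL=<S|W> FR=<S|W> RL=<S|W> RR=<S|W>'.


t=1: phase=(6,2,6,2) vs β=4 → FL=W FR=S RL=W RR=S
t=2: phase=(7,3,7,3) vs β=4 → FL=W FR=S RL=W RR=S
t=4: phase=(1,5,1,5) vs β=4 → FL=S FR=W RL=S RR=W
t=5: phase=(2,6,2,6) vs β=4 → FL=S FR=W RL=S RR=W
t=6: phase=(3,7,3,7) vs β=4 → FL=S FR=W RL=S RR=W
t=9: phase=(6,2,6,2) vs β=4 → FL=W FR=S RL=W RR=S
t=14: phase=(3,7,3,7) vs β=4 → FL=S FR=W RL=S RR=W

t=1: FL=W FR=S RL=W RR=S
t=2: FL=W FR=S RL=W RR=S
t=4: FL=S FR=W RL=S RR=W
t=5: FL=S FR=W RL=S RR=W
t=6: FL=S FR=W RL=S RR=W
t=9: FL=W FR=S RL=W RR=S
t=14: FL=S FR=W RL=S RR=W


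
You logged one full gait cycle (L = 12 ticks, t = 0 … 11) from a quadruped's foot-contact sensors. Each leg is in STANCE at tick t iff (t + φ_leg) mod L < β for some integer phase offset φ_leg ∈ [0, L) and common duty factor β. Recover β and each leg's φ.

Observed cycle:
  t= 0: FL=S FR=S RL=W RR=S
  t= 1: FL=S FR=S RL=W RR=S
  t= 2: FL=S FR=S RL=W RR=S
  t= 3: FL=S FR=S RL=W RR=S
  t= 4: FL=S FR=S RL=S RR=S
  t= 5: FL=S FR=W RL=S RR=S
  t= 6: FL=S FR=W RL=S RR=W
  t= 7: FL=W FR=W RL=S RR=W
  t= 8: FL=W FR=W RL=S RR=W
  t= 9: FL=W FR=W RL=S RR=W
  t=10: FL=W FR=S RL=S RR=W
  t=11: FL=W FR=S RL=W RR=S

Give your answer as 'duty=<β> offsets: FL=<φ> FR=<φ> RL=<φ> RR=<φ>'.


duty=7 offsets: FL=0 FR=2 RL=8 RR=1

duty β = stance ticks per leg = 7
FL: stance ticks = 7; W→S at t=0 → φ=0
FR: stance ticks = 7; W→S at t=10 → φ=2
RL: stance ticks = 7; W→S at t=4 → φ=8
RR: stance ticks = 7; W→S at t=11 → φ=1


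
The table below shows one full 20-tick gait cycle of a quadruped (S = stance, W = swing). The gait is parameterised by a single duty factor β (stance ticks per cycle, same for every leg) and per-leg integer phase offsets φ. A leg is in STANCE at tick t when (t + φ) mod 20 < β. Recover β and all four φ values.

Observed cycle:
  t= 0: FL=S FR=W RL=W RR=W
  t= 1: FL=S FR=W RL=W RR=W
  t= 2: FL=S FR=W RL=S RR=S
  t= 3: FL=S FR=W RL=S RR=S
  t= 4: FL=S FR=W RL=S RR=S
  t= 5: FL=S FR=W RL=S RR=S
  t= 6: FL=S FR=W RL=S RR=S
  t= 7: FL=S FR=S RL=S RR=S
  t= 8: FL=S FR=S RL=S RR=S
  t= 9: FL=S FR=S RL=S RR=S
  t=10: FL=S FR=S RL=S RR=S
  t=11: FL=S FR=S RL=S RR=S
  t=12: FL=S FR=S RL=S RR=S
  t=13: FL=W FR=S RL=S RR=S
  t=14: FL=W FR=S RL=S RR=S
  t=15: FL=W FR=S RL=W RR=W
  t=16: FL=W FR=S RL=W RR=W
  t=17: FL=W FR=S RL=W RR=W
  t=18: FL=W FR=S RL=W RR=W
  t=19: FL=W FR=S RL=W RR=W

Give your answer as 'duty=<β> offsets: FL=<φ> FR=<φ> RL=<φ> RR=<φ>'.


duty β = stance ticks per leg = 13
FL: stance ticks = 13; W→S at t=0 → φ=0
FR: stance ticks = 13; W→S at t=7 → φ=13
RL: stance ticks = 13; W→S at t=2 → φ=18
RR: stance ticks = 13; W→S at t=2 → φ=18

duty=13 offsets: FL=0 FR=13 RL=18 RR=18


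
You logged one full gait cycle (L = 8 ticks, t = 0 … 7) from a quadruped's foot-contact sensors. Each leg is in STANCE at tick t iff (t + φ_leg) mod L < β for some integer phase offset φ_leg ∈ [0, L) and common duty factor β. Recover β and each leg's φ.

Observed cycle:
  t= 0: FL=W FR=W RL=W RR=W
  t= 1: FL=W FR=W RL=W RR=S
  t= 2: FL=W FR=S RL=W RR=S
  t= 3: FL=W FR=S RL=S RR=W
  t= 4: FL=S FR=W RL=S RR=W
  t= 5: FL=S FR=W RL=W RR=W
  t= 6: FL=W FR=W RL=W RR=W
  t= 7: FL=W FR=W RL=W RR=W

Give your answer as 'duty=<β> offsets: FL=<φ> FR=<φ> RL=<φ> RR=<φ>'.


duty β = stance ticks per leg = 2
FL: stance ticks = 2; W→S at t=4 → φ=4
FR: stance ticks = 2; W→S at t=2 → φ=6
RL: stance ticks = 2; W→S at t=3 → φ=5
RR: stance ticks = 2; W→S at t=1 → φ=7

duty=2 offsets: FL=4 FR=6 RL=5 RR=7


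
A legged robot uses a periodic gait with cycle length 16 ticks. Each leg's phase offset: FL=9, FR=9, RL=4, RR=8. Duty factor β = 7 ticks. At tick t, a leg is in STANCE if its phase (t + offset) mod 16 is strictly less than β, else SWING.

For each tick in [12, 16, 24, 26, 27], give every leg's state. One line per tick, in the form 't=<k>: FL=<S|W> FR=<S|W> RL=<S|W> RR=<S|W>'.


t=12: phase=(5,5,0,4) vs β=7 → FL=S FR=S RL=S RR=S
t=16: phase=(9,9,4,8) vs β=7 → FL=W FR=W RL=S RR=W
t=24: phase=(1,1,12,0) vs β=7 → FL=S FR=S RL=W RR=S
t=26: phase=(3,3,14,2) vs β=7 → FL=S FR=S RL=W RR=S
t=27: phase=(4,4,15,3) vs β=7 → FL=S FR=S RL=W RR=S

t=12: FL=S FR=S RL=S RR=S
t=16: FL=W FR=W RL=S RR=W
t=24: FL=S FR=S RL=W RR=S
t=26: FL=S FR=S RL=W RR=S
t=27: FL=S FR=S RL=W RR=S


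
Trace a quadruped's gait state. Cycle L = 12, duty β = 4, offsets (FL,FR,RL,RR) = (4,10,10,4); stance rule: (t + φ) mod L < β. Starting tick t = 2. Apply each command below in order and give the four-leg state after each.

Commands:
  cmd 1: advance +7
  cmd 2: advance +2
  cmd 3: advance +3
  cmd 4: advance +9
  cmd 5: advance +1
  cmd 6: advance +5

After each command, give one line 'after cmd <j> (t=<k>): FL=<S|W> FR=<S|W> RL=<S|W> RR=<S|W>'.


after cmd 1 (t=9): FL=S FR=W RL=W RR=S
after cmd 2 (t=11): FL=S FR=W RL=W RR=S
after cmd 3 (t=14): FL=W FR=S RL=S RR=W
after cmd 4 (t=23): FL=S FR=W RL=W RR=S
after cmd 5 (t=24): FL=W FR=W RL=W RR=W
after cmd 6 (t=29): FL=W FR=S RL=S RR=W

start t=2: FL=W FR=S RL=S RR=W
cmd 1: advance +7 → t=9, phase=(1,7,7,1) → FL=S FR=W RL=W RR=S
cmd 2: advance +2 → t=11, phase=(3,9,9,3) → FL=S FR=W RL=W RR=S
cmd 3: advance +3 → t=14, phase=(6,0,0,6) → FL=W FR=S RL=S RR=W
cmd 4: advance +9 → t=23, phase=(3,9,9,3) → FL=S FR=W RL=W RR=S
cmd 5: advance +1 → t=24, phase=(4,10,10,4) → FL=W FR=W RL=W RR=W
cmd 6: advance +5 → t=29, phase=(9,3,3,9) → FL=W FR=S RL=S RR=W


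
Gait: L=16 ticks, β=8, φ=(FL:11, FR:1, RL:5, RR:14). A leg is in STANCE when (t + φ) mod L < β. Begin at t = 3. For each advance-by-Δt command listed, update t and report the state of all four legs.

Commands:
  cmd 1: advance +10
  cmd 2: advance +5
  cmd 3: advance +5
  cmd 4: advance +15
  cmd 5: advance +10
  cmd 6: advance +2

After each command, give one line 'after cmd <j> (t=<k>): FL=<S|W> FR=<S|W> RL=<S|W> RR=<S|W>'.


start t=3: FL=W FR=S RL=W RR=S
cmd 1: advance +10 → t=13, phase=(8,14,2,11) → FL=W FR=W RL=S RR=W
cmd 2: advance +5 → t=18, phase=(13,3,7,0) → FL=W FR=S RL=S RR=S
cmd 3: advance +5 → t=23, phase=(2,8,12,5) → FL=S FR=W RL=W RR=S
cmd 4: advance +15 → t=38, phase=(1,7,11,4) → FL=S FR=S RL=W RR=S
cmd 5: advance +10 → t=48, phase=(11,1,5,14) → FL=W FR=S RL=S RR=W
cmd 6: advance +2 → t=50, phase=(13,3,7,0) → FL=W FR=S RL=S RR=S

after cmd 1 (t=13): FL=W FR=W RL=S RR=W
after cmd 2 (t=18): FL=W FR=S RL=S RR=S
after cmd 3 (t=23): FL=S FR=W RL=W RR=S
after cmd 4 (t=38): FL=S FR=S RL=W RR=S
after cmd 5 (t=48): FL=W FR=S RL=S RR=W
after cmd 6 (t=50): FL=W FR=S RL=S RR=S


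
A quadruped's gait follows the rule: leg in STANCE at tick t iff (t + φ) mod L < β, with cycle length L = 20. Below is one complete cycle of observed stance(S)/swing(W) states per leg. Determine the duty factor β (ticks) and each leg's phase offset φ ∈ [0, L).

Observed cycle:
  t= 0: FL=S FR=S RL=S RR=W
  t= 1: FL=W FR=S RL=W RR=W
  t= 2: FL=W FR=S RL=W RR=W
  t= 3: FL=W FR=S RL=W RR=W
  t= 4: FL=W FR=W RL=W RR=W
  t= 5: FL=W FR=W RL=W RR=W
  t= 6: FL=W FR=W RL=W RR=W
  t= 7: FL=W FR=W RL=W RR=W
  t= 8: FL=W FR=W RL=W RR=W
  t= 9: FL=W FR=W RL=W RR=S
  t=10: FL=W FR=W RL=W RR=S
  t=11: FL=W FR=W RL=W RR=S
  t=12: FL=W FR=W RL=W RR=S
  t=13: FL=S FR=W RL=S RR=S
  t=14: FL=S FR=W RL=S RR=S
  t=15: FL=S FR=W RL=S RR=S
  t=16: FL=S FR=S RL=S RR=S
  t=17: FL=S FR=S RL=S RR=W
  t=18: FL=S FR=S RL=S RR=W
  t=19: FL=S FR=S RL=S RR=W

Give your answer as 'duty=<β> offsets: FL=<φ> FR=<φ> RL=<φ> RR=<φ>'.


duty β = stance ticks per leg = 8
FL: stance ticks = 8; W→S at t=13 → φ=7
FR: stance ticks = 8; W→S at t=16 → φ=4
RL: stance ticks = 8; W→S at t=13 → φ=7
RR: stance ticks = 8; W→S at t=9 → φ=11

duty=8 offsets: FL=7 FR=4 RL=7 RR=11


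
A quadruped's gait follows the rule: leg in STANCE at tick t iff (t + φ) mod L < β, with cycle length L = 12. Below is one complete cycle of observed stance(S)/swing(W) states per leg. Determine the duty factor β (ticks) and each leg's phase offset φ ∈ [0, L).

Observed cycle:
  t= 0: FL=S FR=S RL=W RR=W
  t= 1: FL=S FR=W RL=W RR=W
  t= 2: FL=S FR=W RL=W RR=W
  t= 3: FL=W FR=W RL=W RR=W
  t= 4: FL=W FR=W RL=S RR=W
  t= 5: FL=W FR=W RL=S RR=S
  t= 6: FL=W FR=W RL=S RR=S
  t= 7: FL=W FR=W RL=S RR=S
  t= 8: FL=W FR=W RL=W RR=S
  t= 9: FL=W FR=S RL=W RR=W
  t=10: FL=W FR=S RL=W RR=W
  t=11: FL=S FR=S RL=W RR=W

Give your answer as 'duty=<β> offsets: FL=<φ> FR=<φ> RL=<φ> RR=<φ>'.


duty=4 offsets: FL=1 FR=3 RL=8 RR=7

duty β = stance ticks per leg = 4
FL: stance ticks = 4; W→S at t=11 → φ=1
FR: stance ticks = 4; W→S at t=9 → φ=3
RL: stance ticks = 4; W→S at t=4 → φ=8
RR: stance ticks = 4; W→S at t=5 → φ=7


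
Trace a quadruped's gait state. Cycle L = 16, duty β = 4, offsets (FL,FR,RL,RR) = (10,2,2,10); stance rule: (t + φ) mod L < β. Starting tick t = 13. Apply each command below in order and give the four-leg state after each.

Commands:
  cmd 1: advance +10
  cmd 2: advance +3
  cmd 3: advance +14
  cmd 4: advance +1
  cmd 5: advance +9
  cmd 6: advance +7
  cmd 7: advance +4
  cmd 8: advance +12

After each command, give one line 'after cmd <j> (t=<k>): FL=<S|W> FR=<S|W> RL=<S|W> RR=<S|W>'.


after cmd 1 (t=23): FL=S FR=W RL=W RR=S
after cmd 2 (t=26): FL=W FR=W RL=W RR=W
after cmd 3 (t=40): FL=S FR=W RL=W RR=S
after cmd 4 (t=41): FL=S FR=W RL=W RR=S
after cmd 5 (t=50): FL=W FR=W RL=W RR=W
after cmd 6 (t=57): FL=S FR=W RL=W RR=S
after cmd 7 (t=61): FL=W FR=W RL=W RR=W
after cmd 8 (t=73): FL=S FR=W RL=W RR=S

start t=13: FL=W FR=W RL=W RR=W
cmd 1: advance +10 → t=23, phase=(1,9,9,1) → FL=S FR=W RL=W RR=S
cmd 2: advance +3 → t=26, phase=(4,12,12,4) → FL=W FR=W RL=W RR=W
cmd 3: advance +14 → t=40, phase=(2,10,10,2) → FL=S FR=W RL=W RR=S
cmd 4: advance +1 → t=41, phase=(3,11,11,3) → FL=S FR=W RL=W RR=S
cmd 5: advance +9 → t=50, phase=(12,4,4,12) → FL=W FR=W RL=W RR=W
cmd 6: advance +7 → t=57, phase=(3,11,11,3) → FL=S FR=W RL=W RR=S
cmd 7: advance +4 → t=61, phase=(7,15,15,7) → FL=W FR=W RL=W RR=W
cmd 8: advance +12 → t=73, phase=(3,11,11,3) → FL=S FR=W RL=W RR=S


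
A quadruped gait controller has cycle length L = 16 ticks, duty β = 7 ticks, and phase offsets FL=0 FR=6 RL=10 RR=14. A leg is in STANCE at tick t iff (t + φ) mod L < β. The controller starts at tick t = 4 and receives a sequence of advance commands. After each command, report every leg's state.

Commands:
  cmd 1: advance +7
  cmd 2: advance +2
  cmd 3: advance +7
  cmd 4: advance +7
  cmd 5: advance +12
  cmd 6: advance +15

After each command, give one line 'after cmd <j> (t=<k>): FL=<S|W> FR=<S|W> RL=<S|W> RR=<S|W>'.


after cmd 1 (t=11): FL=W FR=S RL=S RR=W
after cmd 2 (t=13): FL=W FR=S RL=W RR=W
after cmd 3 (t=20): FL=S FR=W RL=W RR=S
after cmd 4 (t=27): FL=W FR=S RL=S RR=W
after cmd 5 (t=39): FL=W FR=W RL=S RR=S
after cmd 6 (t=54): FL=S FR=W RL=S RR=S

start t=4: FL=S FR=W RL=W RR=S
cmd 1: advance +7 → t=11, phase=(11,1,5,9) → FL=W FR=S RL=S RR=W
cmd 2: advance +2 → t=13, phase=(13,3,7,11) → FL=W FR=S RL=W RR=W
cmd 3: advance +7 → t=20, phase=(4,10,14,2) → FL=S FR=W RL=W RR=S
cmd 4: advance +7 → t=27, phase=(11,1,5,9) → FL=W FR=S RL=S RR=W
cmd 5: advance +12 → t=39, phase=(7,13,1,5) → FL=W FR=W RL=S RR=S
cmd 6: advance +15 → t=54, phase=(6,12,0,4) → FL=S FR=W RL=S RR=S


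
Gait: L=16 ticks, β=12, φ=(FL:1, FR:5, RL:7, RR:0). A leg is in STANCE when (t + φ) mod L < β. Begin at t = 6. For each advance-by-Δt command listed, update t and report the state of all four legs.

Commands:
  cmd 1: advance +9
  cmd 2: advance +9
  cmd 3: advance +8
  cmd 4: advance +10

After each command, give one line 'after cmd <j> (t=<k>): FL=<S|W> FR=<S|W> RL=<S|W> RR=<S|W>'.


after cmd 1 (t=15): FL=S FR=S RL=S RR=W
after cmd 2 (t=24): FL=S FR=W RL=W RR=S
after cmd 3 (t=32): FL=S FR=S RL=S RR=S
after cmd 4 (t=42): FL=S FR=W RL=S RR=S

start t=6: FL=S FR=S RL=W RR=S
cmd 1: advance +9 → t=15, phase=(0,4,6,15) → FL=S FR=S RL=S RR=W
cmd 2: advance +9 → t=24, phase=(9,13,15,8) → FL=S FR=W RL=W RR=S
cmd 3: advance +8 → t=32, phase=(1,5,7,0) → FL=S FR=S RL=S RR=S
cmd 4: advance +10 → t=42, phase=(11,15,1,10) → FL=S FR=W RL=S RR=S


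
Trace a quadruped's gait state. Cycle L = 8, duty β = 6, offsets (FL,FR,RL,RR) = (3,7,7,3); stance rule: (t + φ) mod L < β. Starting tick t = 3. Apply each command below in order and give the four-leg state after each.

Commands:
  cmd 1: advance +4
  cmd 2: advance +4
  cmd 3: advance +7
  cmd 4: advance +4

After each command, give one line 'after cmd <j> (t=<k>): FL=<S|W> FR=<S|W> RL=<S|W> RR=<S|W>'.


start t=3: FL=W FR=S RL=S RR=W
cmd 1: advance +4 → t=7, phase=(2,6,6,2) → FL=S FR=W RL=W RR=S
cmd 2: advance +4 → t=11, phase=(6,2,2,6) → FL=W FR=S RL=S RR=W
cmd 3: advance +7 → t=18, phase=(5,1,1,5) → FL=S FR=S RL=S RR=S
cmd 4: advance +4 → t=22, phase=(1,5,5,1) → FL=S FR=S RL=S RR=S

after cmd 1 (t=7): FL=S FR=W RL=W RR=S
after cmd 2 (t=11): FL=W FR=S RL=S RR=W
after cmd 3 (t=18): FL=S FR=S RL=S RR=S
after cmd 4 (t=22): FL=S FR=S RL=S RR=S


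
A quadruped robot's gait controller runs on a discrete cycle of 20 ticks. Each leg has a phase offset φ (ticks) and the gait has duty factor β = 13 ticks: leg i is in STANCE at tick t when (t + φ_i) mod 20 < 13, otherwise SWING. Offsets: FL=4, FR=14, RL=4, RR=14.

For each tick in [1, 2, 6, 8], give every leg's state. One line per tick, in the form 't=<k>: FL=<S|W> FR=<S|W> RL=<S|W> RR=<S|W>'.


t=1: phase=(5,15,5,15) vs β=13 → FL=S FR=W RL=S RR=W
t=2: phase=(6,16,6,16) vs β=13 → FL=S FR=W RL=S RR=W
t=6: phase=(10,0,10,0) vs β=13 → FL=S FR=S RL=S RR=S
t=8: phase=(12,2,12,2) vs β=13 → FL=S FR=S RL=S RR=S

t=1: FL=S FR=W RL=S RR=W
t=2: FL=S FR=W RL=S RR=W
t=6: FL=S FR=S RL=S RR=S
t=8: FL=S FR=S RL=S RR=S


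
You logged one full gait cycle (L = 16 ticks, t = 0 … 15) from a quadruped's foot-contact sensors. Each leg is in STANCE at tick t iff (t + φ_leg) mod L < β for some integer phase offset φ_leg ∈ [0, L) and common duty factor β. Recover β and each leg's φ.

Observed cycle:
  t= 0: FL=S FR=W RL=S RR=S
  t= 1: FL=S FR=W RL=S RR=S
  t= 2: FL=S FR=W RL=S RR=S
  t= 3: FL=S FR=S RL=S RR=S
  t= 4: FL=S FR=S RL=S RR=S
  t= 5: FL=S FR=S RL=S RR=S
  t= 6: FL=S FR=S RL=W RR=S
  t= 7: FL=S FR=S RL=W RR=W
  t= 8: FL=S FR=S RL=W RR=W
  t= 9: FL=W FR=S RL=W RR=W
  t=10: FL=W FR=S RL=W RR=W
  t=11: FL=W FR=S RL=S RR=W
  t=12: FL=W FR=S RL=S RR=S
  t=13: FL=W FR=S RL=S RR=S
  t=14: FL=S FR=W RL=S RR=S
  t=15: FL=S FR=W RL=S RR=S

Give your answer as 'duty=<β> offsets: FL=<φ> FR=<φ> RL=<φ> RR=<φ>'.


duty=11 offsets: FL=2 FR=13 RL=5 RR=4

duty β = stance ticks per leg = 11
FL: stance ticks = 11; W→S at t=14 → φ=2
FR: stance ticks = 11; W→S at t=3 → φ=13
RL: stance ticks = 11; W→S at t=11 → φ=5
RR: stance ticks = 11; W→S at t=12 → φ=4


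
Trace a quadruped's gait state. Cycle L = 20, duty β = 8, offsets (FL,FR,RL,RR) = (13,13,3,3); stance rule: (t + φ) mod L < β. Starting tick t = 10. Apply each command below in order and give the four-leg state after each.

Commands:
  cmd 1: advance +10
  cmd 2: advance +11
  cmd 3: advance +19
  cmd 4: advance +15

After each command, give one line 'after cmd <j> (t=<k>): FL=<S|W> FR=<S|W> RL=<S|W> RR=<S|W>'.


after cmd 1 (t=20): FL=W FR=W RL=S RR=S
after cmd 2 (t=31): FL=S FR=S RL=W RR=W
after cmd 3 (t=50): FL=S FR=S RL=W RR=W
after cmd 4 (t=65): FL=W FR=W RL=W RR=W

start t=10: FL=S FR=S RL=W RR=W
cmd 1: advance +10 → t=20, phase=(13,13,3,3) → FL=W FR=W RL=S RR=S
cmd 2: advance +11 → t=31, phase=(4,4,14,14) → FL=S FR=S RL=W RR=W
cmd 3: advance +19 → t=50, phase=(3,3,13,13) → FL=S FR=S RL=W RR=W
cmd 4: advance +15 → t=65, phase=(18,18,8,8) → FL=W FR=W RL=W RR=W


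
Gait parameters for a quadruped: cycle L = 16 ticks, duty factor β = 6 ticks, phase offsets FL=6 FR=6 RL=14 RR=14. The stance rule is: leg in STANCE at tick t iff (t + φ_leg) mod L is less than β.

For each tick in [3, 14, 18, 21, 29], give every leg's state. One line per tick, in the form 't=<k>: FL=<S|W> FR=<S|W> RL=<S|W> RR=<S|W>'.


t=3: phase=(9,9,1,1) vs β=6 → FL=W FR=W RL=S RR=S
t=14: phase=(4,4,12,12) vs β=6 → FL=S FR=S RL=W RR=W
t=18: phase=(8,8,0,0) vs β=6 → FL=W FR=W RL=S RR=S
t=21: phase=(11,11,3,3) vs β=6 → FL=W FR=W RL=S RR=S
t=29: phase=(3,3,11,11) vs β=6 → FL=S FR=S RL=W RR=W

t=3: FL=W FR=W RL=S RR=S
t=14: FL=S FR=S RL=W RR=W
t=18: FL=W FR=W RL=S RR=S
t=21: FL=W FR=W RL=S RR=S
t=29: FL=S FR=S RL=W RR=W


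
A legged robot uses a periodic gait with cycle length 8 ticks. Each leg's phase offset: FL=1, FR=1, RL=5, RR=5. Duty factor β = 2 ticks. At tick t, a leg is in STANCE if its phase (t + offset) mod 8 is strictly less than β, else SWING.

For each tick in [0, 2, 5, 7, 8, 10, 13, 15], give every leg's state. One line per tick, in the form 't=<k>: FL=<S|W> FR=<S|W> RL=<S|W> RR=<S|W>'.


t=0: phase=(1,1,5,5) vs β=2 → FL=S FR=S RL=W RR=W
t=2: phase=(3,3,7,7) vs β=2 → FL=W FR=W RL=W RR=W
t=5: phase=(6,6,2,2) vs β=2 → FL=W FR=W RL=W RR=W
t=7: phase=(0,0,4,4) vs β=2 → FL=S FR=S RL=W RR=W
t=8: phase=(1,1,5,5) vs β=2 → FL=S FR=S RL=W RR=W
t=10: phase=(3,3,7,7) vs β=2 → FL=W FR=W RL=W RR=W
t=13: phase=(6,6,2,2) vs β=2 → FL=W FR=W RL=W RR=W
t=15: phase=(0,0,4,4) vs β=2 → FL=S FR=S RL=W RR=W

t=0: FL=S FR=S RL=W RR=W
t=2: FL=W FR=W RL=W RR=W
t=5: FL=W FR=W RL=W RR=W
t=7: FL=S FR=S RL=W RR=W
t=8: FL=S FR=S RL=W RR=W
t=10: FL=W FR=W RL=W RR=W
t=13: FL=W FR=W RL=W RR=W
t=15: FL=S FR=S RL=W RR=W


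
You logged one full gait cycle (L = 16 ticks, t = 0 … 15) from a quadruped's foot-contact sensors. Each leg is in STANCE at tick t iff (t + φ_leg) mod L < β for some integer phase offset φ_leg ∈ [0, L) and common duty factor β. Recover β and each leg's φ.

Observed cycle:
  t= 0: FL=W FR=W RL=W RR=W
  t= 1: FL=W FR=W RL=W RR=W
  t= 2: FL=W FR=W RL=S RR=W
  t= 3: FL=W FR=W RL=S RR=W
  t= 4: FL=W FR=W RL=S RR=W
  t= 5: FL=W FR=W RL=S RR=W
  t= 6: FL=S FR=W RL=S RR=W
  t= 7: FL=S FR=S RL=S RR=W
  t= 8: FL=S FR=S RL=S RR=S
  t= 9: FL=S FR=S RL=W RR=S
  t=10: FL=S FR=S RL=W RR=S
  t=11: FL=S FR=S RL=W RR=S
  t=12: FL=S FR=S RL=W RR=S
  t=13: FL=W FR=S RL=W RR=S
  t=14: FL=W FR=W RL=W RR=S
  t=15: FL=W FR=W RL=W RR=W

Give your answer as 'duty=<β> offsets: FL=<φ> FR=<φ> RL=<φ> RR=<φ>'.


duty β = stance ticks per leg = 7
FL: stance ticks = 7; W→S at t=6 → φ=10
FR: stance ticks = 7; W→S at t=7 → φ=9
RL: stance ticks = 7; W→S at t=2 → φ=14
RR: stance ticks = 7; W→S at t=8 → φ=8

duty=7 offsets: FL=10 FR=9 RL=14 RR=8


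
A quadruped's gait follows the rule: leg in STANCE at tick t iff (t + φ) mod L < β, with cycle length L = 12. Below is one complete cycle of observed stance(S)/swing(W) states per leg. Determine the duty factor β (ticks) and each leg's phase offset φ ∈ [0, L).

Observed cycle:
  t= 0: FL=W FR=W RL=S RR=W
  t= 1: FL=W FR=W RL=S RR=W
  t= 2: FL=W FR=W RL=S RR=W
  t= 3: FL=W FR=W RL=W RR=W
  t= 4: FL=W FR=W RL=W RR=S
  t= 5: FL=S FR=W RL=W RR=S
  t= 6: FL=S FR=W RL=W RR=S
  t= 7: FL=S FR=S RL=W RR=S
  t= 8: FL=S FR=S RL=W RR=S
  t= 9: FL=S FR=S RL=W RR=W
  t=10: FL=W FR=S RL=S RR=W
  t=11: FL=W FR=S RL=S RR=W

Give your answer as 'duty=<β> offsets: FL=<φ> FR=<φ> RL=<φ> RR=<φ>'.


duty=5 offsets: FL=7 FR=5 RL=2 RR=8

duty β = stance ticks per leg = 5
FL: stance ticks = 5; W→S at t=5 → φ=7
FR: stance ticks = 5; W→S at t=7 → φ=5
RL: stance ticks = 5; W→S at t=10 → φ=2
RR: stance ticks = 5; W→S at t=4 → φ=8


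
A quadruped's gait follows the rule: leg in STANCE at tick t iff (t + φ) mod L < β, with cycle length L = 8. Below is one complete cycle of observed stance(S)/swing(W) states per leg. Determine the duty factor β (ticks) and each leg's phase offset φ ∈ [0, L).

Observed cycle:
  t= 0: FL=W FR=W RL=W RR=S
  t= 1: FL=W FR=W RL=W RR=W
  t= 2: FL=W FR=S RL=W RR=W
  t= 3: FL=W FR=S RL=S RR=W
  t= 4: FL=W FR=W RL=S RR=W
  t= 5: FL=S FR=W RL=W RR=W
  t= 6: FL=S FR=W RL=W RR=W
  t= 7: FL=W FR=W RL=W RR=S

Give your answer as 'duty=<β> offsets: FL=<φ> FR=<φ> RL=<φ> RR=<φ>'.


duty=2 offsets: FL=3 FR=6 RL=5 RR=1

duty β = stance ticks per leg = 2
FL: stance ticks = 2; W→S at t=5 → φ=3
FR: stance ticks = 2; W→S at t=2 → φ=6
RL: stance ticks = 2; W→S at t=3 → φ=5
RR: stance ticks = 2; W→S at t=7 → φ=1


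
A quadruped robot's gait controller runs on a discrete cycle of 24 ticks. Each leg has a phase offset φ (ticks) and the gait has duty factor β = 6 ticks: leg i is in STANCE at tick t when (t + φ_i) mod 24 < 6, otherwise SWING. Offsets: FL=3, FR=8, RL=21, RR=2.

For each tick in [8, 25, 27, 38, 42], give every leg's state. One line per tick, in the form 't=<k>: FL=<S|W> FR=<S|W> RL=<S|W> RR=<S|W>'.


t=8: phase=(11,16,5,10) vs β=6 → FL=W FR=W RL=S RR=W
t=25: phase=(4,9,22,3) vs β=6 → FL=S FR=W RL=W RR=S
t=27: phase=(6,11,0,5) vs β=6 → FL=W FR=W RL=S RR=S
t=38: phase=(17,22,11,16) vs β=6 → FL=W FR=W RL=W RR=W
t=42: phase=(21,2,15,20) vs β=6 → FL=W FR=S RL=W RR=W

t=8: FL=W FR=W RL=S RR=W
t=25: FL=S FR=W RL=W RR=S
t=27: FL=W FR=W RL=S RR=S
t=38: FL=W FR=W RL=W RR=W
t=42: FL=W FR=S RL=W RR=W


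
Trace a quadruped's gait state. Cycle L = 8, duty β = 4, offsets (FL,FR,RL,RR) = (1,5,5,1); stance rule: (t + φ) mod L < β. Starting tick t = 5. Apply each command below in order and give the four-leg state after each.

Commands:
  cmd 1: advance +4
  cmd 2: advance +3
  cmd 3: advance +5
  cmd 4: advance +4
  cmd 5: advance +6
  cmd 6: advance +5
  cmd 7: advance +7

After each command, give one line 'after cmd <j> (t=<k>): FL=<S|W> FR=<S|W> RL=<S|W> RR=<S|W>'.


start t=5: FL=W FR=S RL=S RR=W
cmd 1: advance +4 → t=9, phase=(2,6,6,2) → FL=S FR=W RL=W RR=S
cmd 2: advance +3 → t=12, phase=(5,1,1,5) → FL=W FR=S RL=S RR=W
cmd 3: advance +5 → t=17, phase=(2,6,6,2) → FL=S FR=W RL=W RR=S
cmd 4: advance +4 → t=21, phase=(6,2,2,6) → FL=W FR=S RL=S RR=W
cmd 5: advance +6 → t=27, phase=(4,0,0,4) → FL=W FR=S RL=S RR=W
cmd 6: advance +5 → t=32, phase=(1,5,5,1) → FL=S FR=W RL=W RR=S
cmd 7: advance +7 → t=39, phase=(0,4,4,0) → FL=S FR=W RL=W RR=S

after cmd 1 (t=9): FL=S FR=W RL=W RR=S
after cmd 2 (t=12): FL=W FR=S RL=S RR=W
after cmd 3 (t=17): FL=S FR=W RL=W RR=S
after cmd 4 (t=21): FL=W FR=S RL=S RR=W
after cmd 5 (t=27): FL=W FR=S RL=S RR=W
after cmd 6 (t=32): FL=S FR=W RL=W RR=S
after cmd 7 (t=39): FL=S FR=W RL=W RR=S


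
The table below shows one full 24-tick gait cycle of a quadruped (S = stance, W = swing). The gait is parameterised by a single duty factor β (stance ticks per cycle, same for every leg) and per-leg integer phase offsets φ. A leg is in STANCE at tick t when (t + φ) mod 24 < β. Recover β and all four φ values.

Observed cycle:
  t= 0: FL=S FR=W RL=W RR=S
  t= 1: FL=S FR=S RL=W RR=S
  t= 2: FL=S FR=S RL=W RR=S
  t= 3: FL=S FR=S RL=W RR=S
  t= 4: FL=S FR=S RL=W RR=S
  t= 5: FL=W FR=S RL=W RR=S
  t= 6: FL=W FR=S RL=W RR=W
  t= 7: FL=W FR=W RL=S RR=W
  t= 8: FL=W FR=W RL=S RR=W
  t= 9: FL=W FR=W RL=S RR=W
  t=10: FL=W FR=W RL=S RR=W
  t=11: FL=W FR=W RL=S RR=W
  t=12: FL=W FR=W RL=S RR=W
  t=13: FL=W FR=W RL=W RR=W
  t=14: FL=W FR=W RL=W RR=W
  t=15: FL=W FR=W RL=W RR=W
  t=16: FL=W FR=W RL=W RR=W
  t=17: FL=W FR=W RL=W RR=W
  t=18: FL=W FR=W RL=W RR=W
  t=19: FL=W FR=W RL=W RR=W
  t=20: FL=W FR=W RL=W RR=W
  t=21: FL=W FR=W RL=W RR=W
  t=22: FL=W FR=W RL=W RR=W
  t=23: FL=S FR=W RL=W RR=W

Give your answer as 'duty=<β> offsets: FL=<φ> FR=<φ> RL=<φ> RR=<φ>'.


duty=6 offsets: FL=1 FR=23 RL=17 RR=0

duty β = stance ticks per leg = 6
FL: stance ticks = 6; W→S at t=23 → φ=1
FR: stance ticks = 6; W→S at t=1 → φ=23
RL: stance ticks = 6; W→S at t=7 → φ=17
RR: stance ticks = 6; W→S at t=0 → φ=0


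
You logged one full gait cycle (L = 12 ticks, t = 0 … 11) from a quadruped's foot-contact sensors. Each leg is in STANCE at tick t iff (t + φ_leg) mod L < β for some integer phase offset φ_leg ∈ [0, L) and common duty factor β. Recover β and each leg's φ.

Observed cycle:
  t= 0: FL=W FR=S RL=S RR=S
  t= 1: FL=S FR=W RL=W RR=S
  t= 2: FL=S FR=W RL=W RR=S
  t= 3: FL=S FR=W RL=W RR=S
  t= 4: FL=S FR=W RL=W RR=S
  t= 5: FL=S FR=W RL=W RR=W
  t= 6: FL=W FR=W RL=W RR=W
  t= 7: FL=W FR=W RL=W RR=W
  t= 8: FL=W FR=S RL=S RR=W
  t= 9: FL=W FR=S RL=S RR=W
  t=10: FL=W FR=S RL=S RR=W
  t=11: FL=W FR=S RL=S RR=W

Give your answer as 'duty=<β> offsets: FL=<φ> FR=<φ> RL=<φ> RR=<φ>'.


duty β = stance ticks per leg = 5
FL: stance ticks = 5; W→S at t=1 → φ=11
FR: stance ticks = 5; W→S at t=8 → φ=4
RL: stance ticks = 5; W→S at t=8 → φ=4
RR: stance ticks = 5; W→S at t=0 → φ=0

duty=5 offsets: FL=11 FR=4 RL=4 RR=0


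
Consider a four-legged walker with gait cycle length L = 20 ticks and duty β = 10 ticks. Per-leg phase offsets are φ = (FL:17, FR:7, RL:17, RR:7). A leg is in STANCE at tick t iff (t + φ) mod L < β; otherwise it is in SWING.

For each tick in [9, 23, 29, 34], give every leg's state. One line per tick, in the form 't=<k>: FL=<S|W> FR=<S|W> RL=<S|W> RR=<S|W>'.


t=9: FL=S FR=W RL=S RR=W
t=23: FL=S FR=W RL=S RR=W
t=29: FL=S FR=W RL=S RR=W
t=34: FL=W FR=S RL=W RR=S

t=9: phase=(6,16,6,16) vs β=10 → FL=S FR=W RL=S RR=W
t=23: phase=(0,10,0,10) vs β=10 → FL=S FR=W RL=S RR=W
t=29: phase=(6,16,6,16) vs β=10 → FL=S FR=W RL=S RR=W
t=34: phase=(11,1,11,1) vs β=10 → FL=W FR=S RL=W RR=S


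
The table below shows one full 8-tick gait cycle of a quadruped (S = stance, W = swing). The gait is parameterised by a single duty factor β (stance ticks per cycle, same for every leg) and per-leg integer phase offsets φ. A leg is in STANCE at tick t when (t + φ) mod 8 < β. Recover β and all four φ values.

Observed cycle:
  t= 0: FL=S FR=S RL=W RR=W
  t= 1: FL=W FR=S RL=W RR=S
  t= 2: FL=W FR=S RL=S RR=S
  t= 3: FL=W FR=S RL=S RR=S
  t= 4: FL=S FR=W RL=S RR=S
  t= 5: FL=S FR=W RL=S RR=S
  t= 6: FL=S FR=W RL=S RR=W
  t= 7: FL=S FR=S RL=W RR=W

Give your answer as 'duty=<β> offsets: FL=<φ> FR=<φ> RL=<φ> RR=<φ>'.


duty=5 offsets: FL=4 FR=1 RL=6 RR=7

duty β = stance ticks per leg = 5
FL: stance ticks = 5; W→S at t=4 → φ=4
FR: stance ticks = 5; W→S at t=7 → φ=1
RL: stance ticks = 5; W→S at t=2 → φ=6
RR: stance ticks = 5; W→S at t=1 → φ=7


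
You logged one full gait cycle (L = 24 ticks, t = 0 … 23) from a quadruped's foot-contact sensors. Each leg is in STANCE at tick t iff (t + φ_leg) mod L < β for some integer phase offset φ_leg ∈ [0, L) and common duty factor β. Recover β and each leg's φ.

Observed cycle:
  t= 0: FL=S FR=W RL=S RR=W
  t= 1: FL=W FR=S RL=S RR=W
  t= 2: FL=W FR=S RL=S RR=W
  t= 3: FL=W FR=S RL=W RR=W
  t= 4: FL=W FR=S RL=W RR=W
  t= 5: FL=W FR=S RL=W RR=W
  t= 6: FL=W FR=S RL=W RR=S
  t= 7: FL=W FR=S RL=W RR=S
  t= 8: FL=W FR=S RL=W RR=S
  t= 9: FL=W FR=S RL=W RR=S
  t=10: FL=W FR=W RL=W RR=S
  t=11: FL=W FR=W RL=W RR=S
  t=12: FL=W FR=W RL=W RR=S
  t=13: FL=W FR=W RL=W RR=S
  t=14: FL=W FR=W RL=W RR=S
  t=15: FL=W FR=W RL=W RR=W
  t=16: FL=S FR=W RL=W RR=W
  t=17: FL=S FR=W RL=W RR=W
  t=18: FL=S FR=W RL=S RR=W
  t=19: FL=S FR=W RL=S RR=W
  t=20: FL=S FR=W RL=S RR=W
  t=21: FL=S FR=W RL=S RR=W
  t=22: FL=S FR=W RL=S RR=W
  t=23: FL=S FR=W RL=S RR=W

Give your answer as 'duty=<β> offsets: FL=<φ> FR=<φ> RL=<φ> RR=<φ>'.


duty=9 offsets: FL=8 FR=23 RL=6 RR=18

duty β = stance ticks per leg = 9
FL: stance ticks = 9; W→S at t=16 → φ=8
FR: stance ticks = 9; W→S at t=1 → φ=23
RL: stance ticks = 9; W→S at t=18 → φ=6
RR: stance ticks = 9; W→S at t=6 → φ=18


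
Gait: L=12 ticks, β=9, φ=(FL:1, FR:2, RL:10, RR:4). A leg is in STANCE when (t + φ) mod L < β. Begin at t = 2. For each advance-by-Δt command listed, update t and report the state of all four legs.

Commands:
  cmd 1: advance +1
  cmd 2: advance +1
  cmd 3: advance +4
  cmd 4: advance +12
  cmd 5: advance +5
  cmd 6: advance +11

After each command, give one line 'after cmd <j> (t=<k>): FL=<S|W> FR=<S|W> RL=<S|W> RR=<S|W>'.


start t=2: FL=S FR=S RL=S RR=S
cmd 1: advance +1 → t=3, phase=(4,5,1,7) → FL=S FR=S RL=S RR=S
cmd 2: advance +1 → t=4, phase=(5,6,2,8) → FL=S FR=S RL=S RR=S
cmd 3: advance +4 → t=8, phase=(9,10,6,0) → FL=W FR=W RL=S RR=S
cmd 4: advance +12 → t=20, phase=(9,10,6,0) → FL=W FR=W RL=S RR=S
cmd 5: advance +5 → t=25, phase=(2,3,11,5) → FL=S FR=S RL=W RR=S
cmd 6: advance +11 → t=36, phase=(1,2,10,4) → FL=S FR=S RL=W RR=S

after cmd 1 (t=3): FL=S FR=S RL=S RR=S
after cmd 2 (t=4): FL=S FR=S RL=S RR=S
after cmd 3 (t=8): FL=W FR=W RL=S RR=S
after cmd 4 (t=20): FL=W FR=W RL=S RR=S
after cmd 5 (t=25): FL=S FR=S RL=W RR=S
after cmd 6 (t=36): FL=S FR=S RL=W RR=S


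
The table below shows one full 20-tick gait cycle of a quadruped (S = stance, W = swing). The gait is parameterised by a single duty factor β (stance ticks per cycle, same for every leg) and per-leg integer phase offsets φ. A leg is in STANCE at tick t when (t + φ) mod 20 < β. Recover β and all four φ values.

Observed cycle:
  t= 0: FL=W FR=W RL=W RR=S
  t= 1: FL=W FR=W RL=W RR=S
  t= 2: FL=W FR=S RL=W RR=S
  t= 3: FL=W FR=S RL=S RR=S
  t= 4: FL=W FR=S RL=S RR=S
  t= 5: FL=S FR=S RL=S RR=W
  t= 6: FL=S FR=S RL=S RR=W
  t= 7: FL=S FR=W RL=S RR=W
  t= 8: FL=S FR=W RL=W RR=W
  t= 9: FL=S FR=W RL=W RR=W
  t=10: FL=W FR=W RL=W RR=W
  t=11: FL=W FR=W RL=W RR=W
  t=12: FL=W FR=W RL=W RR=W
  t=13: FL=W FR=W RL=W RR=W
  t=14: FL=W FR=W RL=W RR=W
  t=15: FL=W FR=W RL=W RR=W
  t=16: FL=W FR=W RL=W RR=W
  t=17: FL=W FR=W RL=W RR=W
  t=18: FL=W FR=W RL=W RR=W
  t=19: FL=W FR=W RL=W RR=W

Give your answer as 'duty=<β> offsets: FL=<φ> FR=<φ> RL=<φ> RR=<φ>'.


duty=5 offsets: FL=15 FR=18 RL=17 RR=0

duty β = stance ticks per leg = 5
FL: stance ticks = 5; W→S at t=5 → φ=15
FR: stance ticks = 5; W→S at t=2 → φ=18
RL: stance ticks = 5; W→S at t=3 → φ=17
RR: stance ticks = 5; W→S at t=0 → φ=0


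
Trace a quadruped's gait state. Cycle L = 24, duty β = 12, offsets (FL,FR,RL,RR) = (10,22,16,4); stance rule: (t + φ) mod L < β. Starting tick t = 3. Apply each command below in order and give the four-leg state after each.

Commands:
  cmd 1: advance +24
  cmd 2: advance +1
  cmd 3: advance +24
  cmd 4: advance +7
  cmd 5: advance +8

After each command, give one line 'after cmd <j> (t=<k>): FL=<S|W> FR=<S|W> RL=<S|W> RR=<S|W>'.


after cmd 1 (t=27): FL=W FR=S RL=W RR=S
after cmd 2 (t=28): FL=W FR=S RL=W RR=S
after cmd 3 (t=52): FL=W FR=S RL=W RR=S
after cmd 4 (t=59): FL=W FR=S RL=S RR=W
after cmd 5 (t=67): FL=S FR=W RL=S RR=W

start t=3: FL=W FR=S RL=W RR=S
cmd 1: advance +24 → t=27, phase=(13,1,19,7) → FL=W FR=S RL=W RR=S
cmd 2: advance +1 → t=28, phase=(14,2,20,8) → FL=W FR=S RL=W RR=S
cmd 3: advance +24 → t=52, phase=(14,2,20,8) → FL=W FR=S RL=W RR=S
cmd 4: advance +7 → t=59, phase=(21,9,3,15) → FL=W FR=S RL=S RR=W
cmd 5: advance +8 → t=67, phase=(5,17,11,23) → FL=S FR=W RL=S RR=W


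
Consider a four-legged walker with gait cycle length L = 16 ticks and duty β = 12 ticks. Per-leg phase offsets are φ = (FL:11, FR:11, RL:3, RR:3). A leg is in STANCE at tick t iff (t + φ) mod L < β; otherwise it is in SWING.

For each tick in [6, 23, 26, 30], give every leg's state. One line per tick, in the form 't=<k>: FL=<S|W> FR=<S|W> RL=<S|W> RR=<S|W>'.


t=6: FL=S FR=S RL=S RR=S
t=23: FL=S FR=S RL=S RR=S
t=26: FL=S FR=S RL=W RR=W
t=30: FL=S FR=S RL=S RR=S

t=6: phase=(1,1,9,9) vs β=12 → FL=S FR=S RL=S RR=S
t=23: phase=(2,2,10,10) vs β=12 → FL=S FR=S RL=S RR=S
t=26: phase=(5,5,13,13) vs β=12 → FL=S FR=S RL=W RR=W
t=30: phase=(9,9,1,1) vs β=12 → FL=S FR=S RL=S RR=S


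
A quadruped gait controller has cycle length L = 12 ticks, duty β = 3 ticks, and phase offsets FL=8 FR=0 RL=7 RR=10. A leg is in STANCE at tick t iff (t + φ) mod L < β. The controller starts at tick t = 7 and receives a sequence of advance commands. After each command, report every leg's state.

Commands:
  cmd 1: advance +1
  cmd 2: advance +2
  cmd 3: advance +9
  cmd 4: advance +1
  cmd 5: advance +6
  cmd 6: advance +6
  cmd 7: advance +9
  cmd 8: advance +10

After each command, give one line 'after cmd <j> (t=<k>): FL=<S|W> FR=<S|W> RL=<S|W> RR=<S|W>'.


after cmd 1 (t=8): FL=W FR=W RL=W RR=W
after cmd 2 (t=10): FL=W FR=W RL=W RR=W
after cmd 3 (t=19): FL=W FR=W RL=S RR=W
after cmd 4 (t=20): FL=W FR=W RL=W RR=W
after cmd 5 (t=26): FL=W FR=S RL=W RR=S
after cmd 6 (t=32): FL=W FR=W RL=W RR=W
after cmd 7 (t=41): FL=S FR=W RL=S RR=W
after cmd 8 (t=51): FL=W FR=W RL=W RR=S

start t=7: FL=W FR=W RL=S RR=W
cmd 1: advance +1 → t=8, phase=(4,8,3,6) → FL=W FR=W RL=W RR=W
cmd 2: advance +2 → t=10, phase=(6,10,5,8) → FL=W FR=W RL=W RR=W
cmd 3: advance +9 → t=19, phase=(3,7,2,5) → FL=W FR=W RL=S RR=W
cmd 4: advance +1 → t=20, phase=(4,8,3,6) → FL=W FR=W RL=W RR=W
cmd 5: advance +6 → t=26, phase=(10,2,9,0) → FL=W FR=S RL=W RR=S
cmd 6: advance +6 → t=32, phase=(4,8,3,6) → FL=W FR=W RL=W RR=W
cmd 7: advance +9 → t=41, phase=(1,5,0,3) → FL=S FR=W RL=S RR=W
cmd 8: advance +10 → t=51, phase=(11,3,10,1) → FL=W FR=W RL=W RR=S


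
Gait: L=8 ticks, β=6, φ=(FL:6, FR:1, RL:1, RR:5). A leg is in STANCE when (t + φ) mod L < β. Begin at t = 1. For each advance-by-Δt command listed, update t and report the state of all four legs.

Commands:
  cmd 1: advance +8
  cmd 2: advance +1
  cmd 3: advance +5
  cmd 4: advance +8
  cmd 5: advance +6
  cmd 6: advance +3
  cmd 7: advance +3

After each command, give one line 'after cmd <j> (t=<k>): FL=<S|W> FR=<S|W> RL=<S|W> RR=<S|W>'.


after cmd 1 (t=9): FL=W FR=S RL=S RR=W
after cmd 2 (t=10): FL=S FR=S RL=S RR=W
after cmd 3 (t=15): FL=S FR=S RL=S RR=S
after cmd 4 (t=23): FL=S FR=S RL=S RR=S
after cmd 5 (t=29): FL=S FR=W RL=W RR=S
after cmd 6 (t=32): FL=W FR=S RL=S RR=S
after cmd 7 (t=35): FL=S FR=S RL=S RR=S

start t=1: FL=W FR=S RL=S RR=W
cmd 1: advance +8 → t=9, phase=(7,2,2,6) → FL=W FR=S RL=S RR=W
cmd 2: advance +1 → t=10, phase=(0,3,3,7) → FL=S FR=S RL=S RR=W
cmd 3: advance +5 → t=15, phase=(5,0,0,4) → FL=S FR=S RL=S RR=S
cmd 4: advance +8 → t=23, phase=(5,0,0,4) → FL=S FR=S RL=S RR=S
cmd 5: advance +6 → t=29, phase=(3,6,6,2) → FL=S FR=W RL=W RR=S
cmd 6: advance +3 → t=32, phase=(6,1,1,5) → FL=W FR=S RL=S RR=S
cmd 7: advance +3 → t=35, phase=(1,4,4,0) → FL=S FR=S RL=S RR=S


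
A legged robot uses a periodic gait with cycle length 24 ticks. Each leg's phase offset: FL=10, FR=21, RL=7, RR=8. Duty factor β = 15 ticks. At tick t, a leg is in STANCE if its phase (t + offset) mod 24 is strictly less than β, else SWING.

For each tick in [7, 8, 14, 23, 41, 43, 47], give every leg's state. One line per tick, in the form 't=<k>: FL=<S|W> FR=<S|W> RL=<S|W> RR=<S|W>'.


t=7: phase=(17,4,14,15) vs β=15 → FL=W FR=S RL=S RR=W
t=8: phase=(18,5,15,16) vs β=15 → FL=W FR=S RL=W RR=W
t=14: phase=(0,11,21,22) vs β=15 → FL=S FR=S RL=W RR=W
t=23: phase=(9,20,6,7) vs β=15 → FL=S FR=W RL=S RR=S
t=41: phase=(3,14,0,1) vs β=15 → FL=S FR=S RL=S RR=S
t=43: phase=(5,16,2,3) vs β=15 → FL=S FR=W RL=S RR=S
t=47: phase=(9,20,6,7) vs β=15 → FL=S FR=W RL=S RR=S

t=7: FL=W FR=S RL=S RR=W
t=8: FL=W FR=S RL=W RR=W
t=14: FL=S FR=S RL=W RR=W
t=23: FL=S FR=W RL=S RR=S
t=41: FL=S FR=S RL=S RR=S
t=43: FL=S FR=W RL=S RR=S
t=47: FL=S FR=W RL=S RR=S


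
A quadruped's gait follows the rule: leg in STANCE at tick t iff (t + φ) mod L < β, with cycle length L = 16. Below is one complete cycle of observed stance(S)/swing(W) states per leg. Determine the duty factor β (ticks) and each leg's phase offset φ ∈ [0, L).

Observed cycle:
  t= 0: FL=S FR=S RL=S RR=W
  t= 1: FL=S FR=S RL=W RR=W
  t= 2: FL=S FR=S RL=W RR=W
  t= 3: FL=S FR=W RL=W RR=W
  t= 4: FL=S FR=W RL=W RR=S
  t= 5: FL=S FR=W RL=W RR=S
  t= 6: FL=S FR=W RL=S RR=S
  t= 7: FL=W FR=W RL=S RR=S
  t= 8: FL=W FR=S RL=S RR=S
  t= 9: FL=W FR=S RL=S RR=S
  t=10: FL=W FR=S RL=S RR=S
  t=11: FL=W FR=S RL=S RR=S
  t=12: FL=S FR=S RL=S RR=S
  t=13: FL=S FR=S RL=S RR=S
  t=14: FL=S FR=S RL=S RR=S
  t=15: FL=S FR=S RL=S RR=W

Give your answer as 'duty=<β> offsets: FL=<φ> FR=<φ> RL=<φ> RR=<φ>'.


duty=11 offsets: FL=4 FR=8 RL=10 RR=12

duty β = stance ticks per leg = 11
FL: stance ticks = 11; W→S at t=12 → φ=4
FR: stance ticks = 11; W→S at t=8 → φ=8
RL: stance ticks = 11; W→S at t=6 → φ=10
RR: stance ticks = 11; W→S at t=4 → φ=12


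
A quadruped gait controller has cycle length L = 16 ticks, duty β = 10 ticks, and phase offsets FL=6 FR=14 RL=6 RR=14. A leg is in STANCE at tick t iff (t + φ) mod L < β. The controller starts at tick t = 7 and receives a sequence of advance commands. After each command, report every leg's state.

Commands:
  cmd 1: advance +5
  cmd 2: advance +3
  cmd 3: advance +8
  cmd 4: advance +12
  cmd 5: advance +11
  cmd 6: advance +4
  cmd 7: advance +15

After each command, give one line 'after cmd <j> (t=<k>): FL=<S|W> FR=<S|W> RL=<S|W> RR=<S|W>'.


after cmd 1 (t=12): FL=S FR=W RL=S RR=W
after cmd 2 (t=15): FL=S FR=W RL=S RR=W
after cmd 3 (t=23): FL=W FR=S RL=W RR=S
after cmd 4 (t=35): FL=S FR=S RL=S RR=S
after cmd 5 (t=46): FL=S FR=W RL=S RR=W
after cmd 6 (t=50): FL=S FR=S RL=S RR=S
after cmd 7 (t=65): FL=S FR=W RL=S RR=W

start t=7: FL=W FR=S RL=W RR=S
cmd 1: advance +5 → t=12, phase=(2,10,2,10) → FL=S FR=W RL=S RR=W
cmd 2: advance +3 → t=15, phase=(5,13,5,13) → FL=S FR=W RL=S RR=W
cmd 3: advance +8 → t=23, phase=(13,5,13,5) → FL=W FR=S RL=W RR=S
cmd 4: advance +12 → t=35, phase=(9,1,9,1) → FL=S FR=S RL=S RR=S
cmd 5: advance +11 → t=46, phase=(4,12,4,12) → FL=S FR=W RL=S RR=W
cmd 6: advance +4 → t=50, phase=(8,0,8,0) → FL=S FR=S RL=S RR=S
cmd 7: advance +15 → t=65, phase=(7,15,7,15) → FL=S FR=W RL=S RR=W
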